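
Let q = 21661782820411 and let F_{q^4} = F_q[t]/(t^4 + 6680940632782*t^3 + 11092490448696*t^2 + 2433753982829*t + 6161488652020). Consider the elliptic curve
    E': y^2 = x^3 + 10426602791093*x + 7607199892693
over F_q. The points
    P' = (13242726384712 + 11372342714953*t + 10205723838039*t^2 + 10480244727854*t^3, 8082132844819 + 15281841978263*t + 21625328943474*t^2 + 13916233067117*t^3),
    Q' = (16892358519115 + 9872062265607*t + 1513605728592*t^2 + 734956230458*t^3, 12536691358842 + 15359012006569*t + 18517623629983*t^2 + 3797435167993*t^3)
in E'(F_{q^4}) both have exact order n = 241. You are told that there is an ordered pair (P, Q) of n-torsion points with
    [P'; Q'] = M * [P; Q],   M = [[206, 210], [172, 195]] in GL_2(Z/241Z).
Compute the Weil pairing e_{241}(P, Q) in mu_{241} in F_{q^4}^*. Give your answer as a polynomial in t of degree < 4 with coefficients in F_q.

14365119740223 + 5988817514697*t + 14887270080685*t^2 + 20001935383313*t^3

Since e_{241}(P,P)=e_{241}(Q,Q)=1 and e_{241}(Q,P)=e_{241}(P,Q)^{-1}, expanding e_{241}(206*P + 210*Q,172*P + 195*Q) leaves e(P,Q)^det(M).
det(M) mod 241 = 194; its inverse in (Z/241)^* is 41 (check: 194*41 mod 241 = 1).
Double-and-add over 11110001: 8-1 doublings, 5-1 additions; each step l_{T,T}/v_{2T} or l_{T,P'}/v at Q'+S for random S.
The quotient is 8180209472600 + 11990004068971*t + 21626589293560*t^2 + 14672865847696*t^3.
Raise to 41: e(P,Q) = 14365119740223 + 5988817514697*t + 14887270080685*t^2 + 20001935383313*t^3 in mu_{241}.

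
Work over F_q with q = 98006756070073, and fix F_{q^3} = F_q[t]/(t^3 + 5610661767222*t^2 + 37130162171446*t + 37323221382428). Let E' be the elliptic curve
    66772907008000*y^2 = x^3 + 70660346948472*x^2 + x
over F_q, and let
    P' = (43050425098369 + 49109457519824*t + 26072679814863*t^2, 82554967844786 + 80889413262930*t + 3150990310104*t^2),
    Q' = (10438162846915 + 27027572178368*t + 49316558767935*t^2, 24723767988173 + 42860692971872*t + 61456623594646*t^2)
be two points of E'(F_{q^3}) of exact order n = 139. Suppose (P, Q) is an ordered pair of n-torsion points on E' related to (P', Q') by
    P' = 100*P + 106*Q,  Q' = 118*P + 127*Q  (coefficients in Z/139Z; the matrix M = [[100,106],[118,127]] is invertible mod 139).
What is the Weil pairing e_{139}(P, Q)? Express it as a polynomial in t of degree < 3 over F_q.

65329333079406 + 82101253422720*t + 55096100881884*t^2

Under M = [[100,106],[118,127]] in GL_2(Z/139), e_{139}(P',Q') = e_{139}(P,Q)^(100*127-106*118 mod 139).
100*127 - 106*118 = 192; reduced mod 139: det = 53, inverse 21.
Undo Montgomery via alpha=52178613846050, beta=43686184660848: (a',b')=(81447914453316,44118379055523) over F_{98006756070073}.
Build f_{139,P'} and f_{139,Q'} via the 8-bit ladder of 139=10001011_2; evaluate at shifted divisors; quotient in F_{98006756070073^3}.
Result: e(P',Q') = 34640510481096 + 9552030211336*t + 2697727691665*t^2.
Thus e_{139}(P,Q) = 65329333079406 + 82101253422720*t + 55096100881884*t^2.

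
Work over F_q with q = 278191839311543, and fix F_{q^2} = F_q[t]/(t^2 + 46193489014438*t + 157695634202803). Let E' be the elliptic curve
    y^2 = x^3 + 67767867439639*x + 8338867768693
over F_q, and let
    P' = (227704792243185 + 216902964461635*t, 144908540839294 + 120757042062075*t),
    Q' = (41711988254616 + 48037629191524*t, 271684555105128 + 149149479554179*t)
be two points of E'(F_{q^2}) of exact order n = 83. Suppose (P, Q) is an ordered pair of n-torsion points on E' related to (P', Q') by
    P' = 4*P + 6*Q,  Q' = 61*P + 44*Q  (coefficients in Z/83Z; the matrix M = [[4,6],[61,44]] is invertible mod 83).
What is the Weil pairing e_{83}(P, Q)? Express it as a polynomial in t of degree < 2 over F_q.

172434876461611 + 131249817200174*t

Since e_{83}(P,P)=e_{83}(Q,Q)=1 and e_{83}(Q,P)=e_{83}(P,Q)^{-1}, expanding e_{83}(4*P + 6*Q,61*P + 44*Q) leaves e(P,Q)^det(M).
Inverting 59 mod 83: 38. Thus e_{83}(P,Q) = e(P',Q')^{38}.
Run Miller on y^2=x^3+67767867439639*x+8338867768693 over F_{278191839311543}: ladder 1010011 (7 bits); e = f_P(D_Q)/f_Q(D_P).
Miller gives e_{83}(P',Q') = 42752344027040 + 137917950896285*t in F_{278191839311543^2}.
Hence e(P,Q) = 172434876461611 + 131249817200174*t in F_{278191839311543^2}^*.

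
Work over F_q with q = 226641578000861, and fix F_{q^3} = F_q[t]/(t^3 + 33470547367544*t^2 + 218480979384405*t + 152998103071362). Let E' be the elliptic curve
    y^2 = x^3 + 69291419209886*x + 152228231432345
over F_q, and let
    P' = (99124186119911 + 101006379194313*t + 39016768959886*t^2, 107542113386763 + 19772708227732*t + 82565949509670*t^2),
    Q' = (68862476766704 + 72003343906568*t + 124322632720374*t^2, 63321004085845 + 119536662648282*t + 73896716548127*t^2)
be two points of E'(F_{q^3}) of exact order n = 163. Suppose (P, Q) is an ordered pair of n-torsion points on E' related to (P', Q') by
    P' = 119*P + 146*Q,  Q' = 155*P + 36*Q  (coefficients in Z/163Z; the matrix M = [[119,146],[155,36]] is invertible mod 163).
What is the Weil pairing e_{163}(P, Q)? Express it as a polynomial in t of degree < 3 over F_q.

190528946238168 + 184069762080150*t + 40460334451198*t^2

e_{163}(aP+bQ,cP+dQ) = e_{163}(P,Q)^(ad-bc); with (a,b,c,d)=(119,146,155,36) this gives the det-163 law.
119*36 - 146*155 = -18346; reduced mod 163: det = 73, inverse 67.
8-bit Miller (10100011) on E'/F_{226641578000861} with a'=69291419209886, b'=152228231432345: accumulate tangent/chord ratios at Q'+S and P'+S'.
Miller gives e_{163}(P',Q') = 118849193935558 + 158772444703022*t + 64213085337199*t^2 in F_{226641578000861^3}.
Hence e(P,Q) = 190528946238168 + 184069762080150*t + 40460334451198*t^2 in F_{226641578000861^3}^*.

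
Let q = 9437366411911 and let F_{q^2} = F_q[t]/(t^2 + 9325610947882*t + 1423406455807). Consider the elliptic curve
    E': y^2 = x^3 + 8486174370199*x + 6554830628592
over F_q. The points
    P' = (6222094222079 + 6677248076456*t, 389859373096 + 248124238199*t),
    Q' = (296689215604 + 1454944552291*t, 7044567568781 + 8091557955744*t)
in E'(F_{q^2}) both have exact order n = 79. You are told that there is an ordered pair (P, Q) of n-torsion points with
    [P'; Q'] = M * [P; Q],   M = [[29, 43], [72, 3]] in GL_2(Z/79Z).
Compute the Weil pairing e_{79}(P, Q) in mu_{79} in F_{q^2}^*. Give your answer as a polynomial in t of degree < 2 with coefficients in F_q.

7246587654066 + 6178157386125*t

e_{79}(aP+bQ,cP+dQ) = e_{79}(P,Q)^(ad-bc); with (a,b,c,d)=(29,43,72,3) this gives the det-79 law.
Hence e(P,Q) = e(P',Q')^{45} where 45 = 72^{-1} mod 79.
n = 79 = (1001111)_2 (7 bits, wt 5); accumulate f_{79,P'}(Q'+S)/f_{79,P'}(S) along the 6-step ladder.
So e_{79}(P',Q') = 4278756004766 + 7714480395494*t.
Finally e_{79}(P,Q) = 7246587654066 + 6178157386125*t.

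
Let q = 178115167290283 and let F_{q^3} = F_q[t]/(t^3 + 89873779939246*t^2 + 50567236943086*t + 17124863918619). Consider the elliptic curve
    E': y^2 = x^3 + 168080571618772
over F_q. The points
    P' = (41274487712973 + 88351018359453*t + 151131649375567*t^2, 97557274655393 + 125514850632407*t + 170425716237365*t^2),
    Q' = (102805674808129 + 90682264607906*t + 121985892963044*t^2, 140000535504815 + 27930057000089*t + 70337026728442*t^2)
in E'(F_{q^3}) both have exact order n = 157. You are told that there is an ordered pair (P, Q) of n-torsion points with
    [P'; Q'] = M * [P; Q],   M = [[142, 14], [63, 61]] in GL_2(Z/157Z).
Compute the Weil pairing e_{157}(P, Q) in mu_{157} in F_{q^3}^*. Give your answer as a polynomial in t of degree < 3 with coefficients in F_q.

42569070323260 + 22037858689476*t + 158055791033770*t^2

e_{157} is bilinear + alternating on E[157], so e_{157}(142*P + 14*Q, 63*P + 61*Q) = e_{157}(P,Q)^(142*61-14*63).
Inverting 87 mod 157: 74. Thus e_{157}(P,Q) = e(P',Q')^{74}.
8-bit Miller (10011101) on E'/F_{178115167290283} with a'=0, b'=168080571618772: accumulate tangent/chord ratios at Q'+S and P'+S'.
The quotient is 139743476140852 + 34197148271719*t + 38729306592348*t^2.
(139743476140852 + 34197148271719*t + 38729306592348*t^2)^{74} mod (178115167290283,f) = 42569070323260 + 22037858689476*t + 158055791033770*t^2.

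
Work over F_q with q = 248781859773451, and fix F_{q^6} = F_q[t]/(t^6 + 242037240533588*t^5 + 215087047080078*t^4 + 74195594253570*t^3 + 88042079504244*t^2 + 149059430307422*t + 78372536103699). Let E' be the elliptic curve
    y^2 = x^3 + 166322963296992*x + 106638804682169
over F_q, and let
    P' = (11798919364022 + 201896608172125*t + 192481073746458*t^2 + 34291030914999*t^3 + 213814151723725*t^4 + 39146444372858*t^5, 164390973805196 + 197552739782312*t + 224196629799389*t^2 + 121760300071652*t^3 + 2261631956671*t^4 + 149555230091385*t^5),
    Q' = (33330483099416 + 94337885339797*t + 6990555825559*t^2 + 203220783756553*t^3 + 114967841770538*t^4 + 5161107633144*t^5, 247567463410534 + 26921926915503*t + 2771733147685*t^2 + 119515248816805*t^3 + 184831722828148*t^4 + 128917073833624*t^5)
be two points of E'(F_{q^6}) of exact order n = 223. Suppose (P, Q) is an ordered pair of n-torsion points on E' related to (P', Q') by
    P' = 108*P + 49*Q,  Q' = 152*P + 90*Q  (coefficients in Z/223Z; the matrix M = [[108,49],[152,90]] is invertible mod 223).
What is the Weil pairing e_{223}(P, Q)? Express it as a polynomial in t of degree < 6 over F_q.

91050470389415 + 45569576345724*t + 182273807233444*t^2 + 80070975020523*t^3 + 239704331543878*t^4 + 63322069381077*t^5

e_{223} is bilinear + alternating on E[223], so e_{223}(108*P + 49*Q, 152*P + 90*Q) = e_{223}(P,Q)^(108*90-49*152).
det(M) mod 223 = 42; its inverse in (Z/223)^* is 154 (check: 42*154 mod 223 = 1).
Run Miller on y^2=x^3+166322963296992*x+106638804682169 over F_{248781859773451}: ladder 11011111 (8 bits); e = f_P(D_Q)/f_Q(D_P).
Result: e(P',Q') = 164424721701607 + 60234443173183*t + 207851166482501*t^2 + 208517652077049*t^3 + 107338983989623*t^4 + 91220583535961*t^5.
Finally e_{223}(P,Q) = 91050470389415 + 45569576345724*t + 182273807233444*t^2 + 80070975020523*t^3 + 239704331543878*t^4 + 63322069381077*t^5.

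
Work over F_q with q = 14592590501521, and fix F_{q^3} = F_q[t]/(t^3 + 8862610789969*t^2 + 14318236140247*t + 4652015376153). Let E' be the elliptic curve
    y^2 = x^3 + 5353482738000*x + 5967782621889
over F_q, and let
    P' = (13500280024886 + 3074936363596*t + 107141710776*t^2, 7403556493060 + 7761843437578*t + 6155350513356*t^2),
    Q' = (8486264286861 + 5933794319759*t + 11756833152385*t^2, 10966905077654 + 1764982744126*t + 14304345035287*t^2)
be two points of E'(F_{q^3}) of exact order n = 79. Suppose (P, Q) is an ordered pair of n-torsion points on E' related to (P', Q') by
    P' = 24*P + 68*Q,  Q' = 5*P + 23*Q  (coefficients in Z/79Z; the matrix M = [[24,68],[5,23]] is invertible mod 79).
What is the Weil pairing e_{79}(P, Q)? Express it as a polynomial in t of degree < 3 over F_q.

131353712272 + 14540499327924*t + 13822699699527*t^2

Since e_{79}(P,P)=e_{79}(Q,Q)=1 and e_{79}(Q,P)=e_{79}(P,Q)^{-1}, expanding e_{79}(24*P + 68*Q,5*P + 23*Q) leaves e(P,Q)^det(M).
Inverting 54 mod 79: 60. Thus e_{79}(P,Q) = e(P',Q')^{60}.
Run Miller on y^2=x^3+5353482738000*x+5967782621889 over F_{14592590501521}: ladder 1001111 (7 bits); e = f_P(D_Q)/f_Q(D_P).
Miller gives e_{79}(P',Q') = 4657386258073 + 6449458909506*t + 1703941520551*t^2 in F_{14592590501521^3}.
(4657386258073 + 6449458909506*t + 1703941520551*t^2)^{60} mod (14592590501521,f) = 131353712272 + 14540499327924*t + 13822699699527*t^2.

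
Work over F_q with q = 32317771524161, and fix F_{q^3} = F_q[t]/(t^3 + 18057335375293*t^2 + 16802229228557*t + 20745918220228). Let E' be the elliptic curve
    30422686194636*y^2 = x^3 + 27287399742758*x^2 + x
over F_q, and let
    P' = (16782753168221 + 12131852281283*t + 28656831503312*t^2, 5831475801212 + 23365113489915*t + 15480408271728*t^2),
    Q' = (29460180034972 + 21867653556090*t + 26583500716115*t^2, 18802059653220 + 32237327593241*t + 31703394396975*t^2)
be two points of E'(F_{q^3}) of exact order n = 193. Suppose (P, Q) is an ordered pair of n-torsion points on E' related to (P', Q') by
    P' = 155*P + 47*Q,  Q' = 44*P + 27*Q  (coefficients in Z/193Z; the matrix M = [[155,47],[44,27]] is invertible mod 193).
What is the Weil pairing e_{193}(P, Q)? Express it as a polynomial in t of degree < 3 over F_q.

19417735531387 + 24385026725283*t + 8238496844625*t^2

Under M = [[155,47],[44,27]] in GL_2(Z/193), e_{193}(P',Q') = e_{193}(P,Q)^(155*27-47*44 mod 193).
det(M) mod 193 = 187; its inverse in (Z/193)^* is 32 (check: 187*32 mod 193 = 1).
Undo Montgomery via alpha=592498799539, beta=14672520290833: (a',b')=(17425102199265,8196364234588) over F_{32317771524161}.
Miller loop for e_{193} over F_{32317771524161^3}: bits of 193 = 11000001; 7 double steps + 2 add steps, l/v at each.
e_{193}(P',Q') = 13865608696764 + 6244460944587*t + 13700159480952*t^2.
Finally e_{193}(P,Q) = 19417735531387 + 24385026725283*t + 8238496844625*t^2.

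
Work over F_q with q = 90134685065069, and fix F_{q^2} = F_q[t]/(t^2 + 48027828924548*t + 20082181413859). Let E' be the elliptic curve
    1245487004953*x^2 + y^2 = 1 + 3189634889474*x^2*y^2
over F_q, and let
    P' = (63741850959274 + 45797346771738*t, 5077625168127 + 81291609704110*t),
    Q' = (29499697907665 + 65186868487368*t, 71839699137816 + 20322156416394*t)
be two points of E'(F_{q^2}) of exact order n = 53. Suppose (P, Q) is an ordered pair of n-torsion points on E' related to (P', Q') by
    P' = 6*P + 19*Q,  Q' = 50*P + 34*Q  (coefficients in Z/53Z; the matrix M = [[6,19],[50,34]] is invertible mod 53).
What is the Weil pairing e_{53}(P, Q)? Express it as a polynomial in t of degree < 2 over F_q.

e_{53}(aP+bQ,cP+dQ) = e_{53}(P,Q)^(ad-bc); with (a,b,c,d)=(6,19,50,34) this gives the det-53 law.
det(M) mod 53 = 49; its inverse in (Z/53)^* is 13 (check: 49*13 mod 53 = 1).
Edwards->Montgomery: u=(1+y)/(1-y), v=u/x -> 56483151752012v^2=u^3+31253692321851u^2+u; then x_W=22047634295137u+45806529514939: y^2=x^3+36095355009811*x+21454681774516.
n = 53 = (110101)_2 (6 bits, wt 4); accumulate f_{53,P'}(Q'+S)/f_{53,P'}(S) along the 5-step ladder.
Miller gives e_{53}(P',Q') = 25003423148794 + 87783336528580*t in F_{90134685065069^2}.
Thus e_{53}(P,Q) = 66044941854902 + 48573472769886*t.

66044941854902 + 48573472769886*t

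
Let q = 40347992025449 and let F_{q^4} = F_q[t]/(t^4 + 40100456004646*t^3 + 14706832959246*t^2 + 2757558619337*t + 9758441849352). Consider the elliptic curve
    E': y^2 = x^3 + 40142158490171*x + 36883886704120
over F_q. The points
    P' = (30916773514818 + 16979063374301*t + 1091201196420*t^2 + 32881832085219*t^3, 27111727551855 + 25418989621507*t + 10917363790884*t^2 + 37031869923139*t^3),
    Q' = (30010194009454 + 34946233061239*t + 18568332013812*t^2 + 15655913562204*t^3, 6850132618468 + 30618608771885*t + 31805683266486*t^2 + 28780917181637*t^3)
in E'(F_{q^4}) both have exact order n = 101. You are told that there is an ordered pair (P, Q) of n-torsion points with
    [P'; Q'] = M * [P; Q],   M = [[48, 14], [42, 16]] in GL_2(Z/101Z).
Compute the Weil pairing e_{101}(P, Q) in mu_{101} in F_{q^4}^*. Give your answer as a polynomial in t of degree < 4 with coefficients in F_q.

10720418170446 + 38633954488749*t + 8412197951924*t^2 + 23836795286350*t^3

e_{101}(aP+bQ,cP+dQ) = e_{101}(P,Q)^(ad-bc); with (a,b,c,d)=(48,14,42,16) this gives the det-101 law.
det(M) mod 101 = 79; its inverse in (Z/101)^* is 78 (check: 79*78 mod 101 = 1).
7-bit Miller (1100101) on E'/F_{40347992025449} with a'=40142158490171, b'=36883886704120: accumulate tangent/chord ratios at Q'+S and P'+S'.
f_P(D_Q)/f_Q(D_P) = 13607930015171 + 39222482870736*t + 23851570261770*t^2 + 25648629200537*t^3.
Finally e_{101}(P,Q) = 10720418170446 + 38633954488749*t + 8412197951924*t^2 + 23836795286350*t^3.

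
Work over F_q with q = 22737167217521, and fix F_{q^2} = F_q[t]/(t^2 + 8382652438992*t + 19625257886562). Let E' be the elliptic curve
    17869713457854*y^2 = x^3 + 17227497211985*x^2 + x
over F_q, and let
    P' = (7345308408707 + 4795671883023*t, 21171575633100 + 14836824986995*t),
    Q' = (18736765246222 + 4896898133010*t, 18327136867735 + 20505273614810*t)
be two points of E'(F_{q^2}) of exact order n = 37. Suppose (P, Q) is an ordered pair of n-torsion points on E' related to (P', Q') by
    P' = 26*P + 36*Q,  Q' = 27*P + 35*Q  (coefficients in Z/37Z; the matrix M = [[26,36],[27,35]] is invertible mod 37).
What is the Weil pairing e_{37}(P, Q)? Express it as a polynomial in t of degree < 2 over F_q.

7752806649512 + 6036841763802*t

e_{37}(aP+bQ,cP+dQ) = e_{37}(P,Q)^(ad-bc); with (a,b,c,d)=(26,36,27,35) this gives the det-37 law.
Inverting 12 mod 37: 34. Thus e_{37}(P,Q) = e(P',Q')^{34}.
(x,y)|->(1741640926449x+6670244328557,1741640926449y) sends E' to y^2=x^3+21951422438342*x.
Run Miller on y^2=x^3+21951422438342*x over F_{22737167217521}: ladder 100101 (6 bits); e = f_P(D_Q)/f_Q(D_P).
Result: e(P',Q') = 18172017592337 + 22159221992070*t.
(18172017592337 + 22159221992070*t)^{34} mod (22737167217521,f) = 7752806649512 + 6036841763802*t.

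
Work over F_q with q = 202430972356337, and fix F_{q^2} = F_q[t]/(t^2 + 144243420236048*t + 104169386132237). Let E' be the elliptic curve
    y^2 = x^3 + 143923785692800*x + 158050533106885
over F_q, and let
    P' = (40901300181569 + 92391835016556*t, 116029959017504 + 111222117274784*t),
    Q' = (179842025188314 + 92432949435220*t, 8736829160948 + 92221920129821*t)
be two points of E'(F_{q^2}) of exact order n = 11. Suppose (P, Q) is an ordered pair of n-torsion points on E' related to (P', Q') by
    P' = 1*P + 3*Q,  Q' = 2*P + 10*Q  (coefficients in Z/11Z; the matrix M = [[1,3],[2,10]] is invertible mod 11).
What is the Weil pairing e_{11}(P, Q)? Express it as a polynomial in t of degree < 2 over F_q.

Since e_{11}(P,P)=e_{11}(Q,Q)=1 and e_{11}(Q,P)=e_{11}(P,Q)^{-1}, expanding e_{11}(1*P + 3*Q,2*P + 10*Q) leaves e(P,Q)^det(M).
So e_{11}(P,Q) = e_{11}(P',Q')^{3}, since 4*3 = 1 mod 11.
Miller loop for e_{11} over F_{202430972356337^2}: bits of 11 = 1011; 3 double steps + 2 add steps, l/v at each.
e_{11}(P',Q') = 69952305206607 + 129700478089970*t.
Raise to 3: e(P,Q) = 153072564872852 + 108625511676677*t in mu_{11}.

153072564872852 + 108625511676677*t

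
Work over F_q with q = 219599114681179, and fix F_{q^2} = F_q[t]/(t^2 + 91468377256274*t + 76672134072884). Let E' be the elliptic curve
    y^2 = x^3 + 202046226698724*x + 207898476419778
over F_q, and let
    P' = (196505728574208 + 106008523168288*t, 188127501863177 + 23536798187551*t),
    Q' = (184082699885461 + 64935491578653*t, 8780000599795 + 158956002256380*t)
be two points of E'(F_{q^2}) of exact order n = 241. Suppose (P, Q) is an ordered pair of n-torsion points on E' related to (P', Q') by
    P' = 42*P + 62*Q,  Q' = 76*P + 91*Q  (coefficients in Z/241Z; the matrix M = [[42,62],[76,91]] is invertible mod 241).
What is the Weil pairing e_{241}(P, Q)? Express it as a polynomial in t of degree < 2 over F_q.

54626516347026 + 130707506700538*t

Alternating bilinearity on E[241] (values in mu_{241} in F_{219599114681179^2}) gives e(P',Q') = e(P,Q)^det(M).
So e_{241}(P,Q) = e_{241}(P',Q')^{114}, since 74*114 = 1 mod 241.
Miller loop for e_{241} over F_{219599114681179^2}: bits of 241 = 11110001; 7 double steps + 4 add steps, l/v at each.
Miller gives e_{241}(P',Q') = 130059209320479 + 45242761465812*t in F_{219599114681179^2}.
Finally e_{241}(P,Q) = 54626516347026 + 130707506700538*t.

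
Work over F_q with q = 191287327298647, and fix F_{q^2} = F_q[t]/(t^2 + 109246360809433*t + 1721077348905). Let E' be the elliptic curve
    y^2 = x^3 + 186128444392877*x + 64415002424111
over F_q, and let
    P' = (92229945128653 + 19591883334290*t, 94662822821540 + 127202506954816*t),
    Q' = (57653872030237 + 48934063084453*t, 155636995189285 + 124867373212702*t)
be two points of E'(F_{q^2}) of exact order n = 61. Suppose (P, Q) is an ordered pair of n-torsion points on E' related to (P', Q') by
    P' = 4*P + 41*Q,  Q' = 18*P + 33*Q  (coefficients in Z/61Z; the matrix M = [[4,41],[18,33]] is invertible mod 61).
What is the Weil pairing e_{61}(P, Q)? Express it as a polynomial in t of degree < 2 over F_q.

e_{61} is bilinear + alternating on E[61], so e_{61}(4*P + 41*Q, 18*P + 33*Q) = e_{61}(P,Q)^(4*33-41*18).
So e_{61}(P,Q) = e_{61}(P',Q')^{46}, since 4*46 = 1 mod 61.
6-bit Miller (111101) on E'/F_{191287327298647} with a'=186128444392877, b'=64415002424111: accumulate tangent/chord ratios at Q'+S and P'+S'.
The quotient is 43792807262542 + 190145272981546*t.
Thus e_{61}(P,Q) = 122454871137 + 24683491711470*t.

122454871137 + 24683491711470*t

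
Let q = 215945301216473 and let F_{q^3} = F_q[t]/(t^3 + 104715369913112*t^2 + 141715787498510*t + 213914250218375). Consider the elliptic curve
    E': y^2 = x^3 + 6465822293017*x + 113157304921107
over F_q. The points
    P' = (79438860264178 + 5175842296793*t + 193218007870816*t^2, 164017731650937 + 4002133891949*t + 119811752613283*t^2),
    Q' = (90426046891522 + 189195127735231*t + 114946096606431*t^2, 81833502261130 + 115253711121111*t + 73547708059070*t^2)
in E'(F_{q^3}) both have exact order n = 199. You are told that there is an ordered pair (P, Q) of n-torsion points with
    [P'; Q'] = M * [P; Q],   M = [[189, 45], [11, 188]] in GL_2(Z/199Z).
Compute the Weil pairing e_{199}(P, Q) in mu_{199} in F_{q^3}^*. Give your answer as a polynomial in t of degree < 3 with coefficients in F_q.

127534965076250 + 35443461115605*t + 35216992622239*t^2

Alternating bilinearity on E[199] (values in mu_{199} in F_{215945301216473^3}) gives e(P',Q') = e(P,Q)^det(M).
So e_{199}(P,Q) = e_{199}(P',Q')^{46}, since 13*46 = 1 mod 199.
Miller loop for e_{199} over F_{215945301216473^3}: bits of 199 = 11000111; 7 double steps + 4 add steps, l/v at each.
e_{199}(P',Q') = 16253462886939 + 88598048806482*t + 156537984195669*t^2.
Thus e_{199}(P,Q) = 127534965076250 + 35443461115605*t + 35216992622239*t^2.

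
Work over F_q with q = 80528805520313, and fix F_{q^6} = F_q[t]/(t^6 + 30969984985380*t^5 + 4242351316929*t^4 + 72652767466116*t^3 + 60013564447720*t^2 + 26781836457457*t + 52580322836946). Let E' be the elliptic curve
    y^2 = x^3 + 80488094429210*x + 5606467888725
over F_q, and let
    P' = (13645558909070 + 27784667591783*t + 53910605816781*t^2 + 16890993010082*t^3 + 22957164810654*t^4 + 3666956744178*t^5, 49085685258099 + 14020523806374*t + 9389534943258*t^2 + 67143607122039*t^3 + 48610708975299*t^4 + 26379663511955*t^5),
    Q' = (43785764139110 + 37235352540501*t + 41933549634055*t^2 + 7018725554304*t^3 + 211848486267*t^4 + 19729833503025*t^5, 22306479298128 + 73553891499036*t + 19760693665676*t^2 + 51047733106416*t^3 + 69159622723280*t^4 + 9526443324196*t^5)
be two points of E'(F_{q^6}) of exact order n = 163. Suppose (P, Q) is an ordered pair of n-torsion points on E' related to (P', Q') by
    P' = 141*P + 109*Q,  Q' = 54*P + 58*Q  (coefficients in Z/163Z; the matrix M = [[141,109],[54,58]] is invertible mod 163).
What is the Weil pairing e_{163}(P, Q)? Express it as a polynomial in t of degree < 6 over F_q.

63277327146387 + 6630103131109*t + 45975076345748*t^2 + 2368118137092*t^3 + 77583850589936*t^4 + 58746835184529*t^5

Under M = [[141,109],[54,58]] in GL_2(Z/163), e_{163}(P',Q') = e_{163}(P,Q)^(141*58-109*54 mod 163).
So e_{163}(P,Q) = e_{163}(P',Q')^{49}, since 10*49 = 1 mod 163.
Double-and-add over 10100011: 8-1 doublings, 4-1 additions; each step l_{T,T}/v_{2T} or l_{T,P'}/v at Q'+S for random S.
So e_{163}(P',Q') = 44632865636404 + 64567741570568*t + 28919914054359*t^2 + 16955245586089*t^3 + 36694297653224*t^4 + 32142025325171*t^5.
(44632865636404 + 64567741570568*t + 28919914054359*t^2 + 16955245586089*t^3 + 36694297653224*t^4 + 32142025325171*t^5)^{49} mod (80528805520313,f) = 63277327146387 + 6630103131109*t + 45975076345748*t^2 + 2368118137092*t^3 + 77583850589936*t^4 + 58746835184529*t^5.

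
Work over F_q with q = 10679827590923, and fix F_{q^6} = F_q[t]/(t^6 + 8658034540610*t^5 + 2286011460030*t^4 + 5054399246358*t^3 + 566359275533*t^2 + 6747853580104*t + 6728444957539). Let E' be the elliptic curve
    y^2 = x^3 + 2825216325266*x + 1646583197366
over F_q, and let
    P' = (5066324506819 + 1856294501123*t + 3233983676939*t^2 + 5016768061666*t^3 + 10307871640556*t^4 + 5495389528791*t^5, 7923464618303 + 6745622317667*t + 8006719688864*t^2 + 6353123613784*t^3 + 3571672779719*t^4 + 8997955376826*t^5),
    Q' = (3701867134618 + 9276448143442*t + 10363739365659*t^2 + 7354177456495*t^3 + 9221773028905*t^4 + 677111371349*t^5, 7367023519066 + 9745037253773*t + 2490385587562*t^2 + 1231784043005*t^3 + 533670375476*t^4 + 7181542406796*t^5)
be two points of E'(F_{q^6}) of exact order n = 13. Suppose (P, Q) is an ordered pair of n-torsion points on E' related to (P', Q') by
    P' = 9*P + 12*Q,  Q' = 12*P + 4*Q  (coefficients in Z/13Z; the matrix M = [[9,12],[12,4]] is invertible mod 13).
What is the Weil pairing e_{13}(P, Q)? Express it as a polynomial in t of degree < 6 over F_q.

6905410797057 + 6490913790748*t + 1745646011876*t^2 + 3841053057508*t^3 + 5491893518283*t^4 + 3921390876776*t^5

Alternating bilinearity on E[13] (values in mu_{13} in F_{10679827590923^6}) gives e(P',Q') = e(P,Q)^det(M).
9*4 - 12*12 = -108; reduced mod 13: det = 9, inverse 3.
Run Miller on y^2=x^3+2825216325266*x+1646583197366 over F_{10679827590923}: ladder 1101 (4 bits); e = f_P(D_Q)/f_Q(D_P).
Result: e(P',Q') = 8302284603734 + 9866600159177*t + 7754648251976*t^2 + 3908481387118*t^3 + 8694153096958*t^4 + 7387127876868*t^5.
Hence e(P,Q) = 6905410797057 + 6490913790748*t + 1745646011876*t^2 + 3841053057508*t^3 + 5491893518283*t^4 + 3921390876776*t^5 in F_{10679827590923^6}^*.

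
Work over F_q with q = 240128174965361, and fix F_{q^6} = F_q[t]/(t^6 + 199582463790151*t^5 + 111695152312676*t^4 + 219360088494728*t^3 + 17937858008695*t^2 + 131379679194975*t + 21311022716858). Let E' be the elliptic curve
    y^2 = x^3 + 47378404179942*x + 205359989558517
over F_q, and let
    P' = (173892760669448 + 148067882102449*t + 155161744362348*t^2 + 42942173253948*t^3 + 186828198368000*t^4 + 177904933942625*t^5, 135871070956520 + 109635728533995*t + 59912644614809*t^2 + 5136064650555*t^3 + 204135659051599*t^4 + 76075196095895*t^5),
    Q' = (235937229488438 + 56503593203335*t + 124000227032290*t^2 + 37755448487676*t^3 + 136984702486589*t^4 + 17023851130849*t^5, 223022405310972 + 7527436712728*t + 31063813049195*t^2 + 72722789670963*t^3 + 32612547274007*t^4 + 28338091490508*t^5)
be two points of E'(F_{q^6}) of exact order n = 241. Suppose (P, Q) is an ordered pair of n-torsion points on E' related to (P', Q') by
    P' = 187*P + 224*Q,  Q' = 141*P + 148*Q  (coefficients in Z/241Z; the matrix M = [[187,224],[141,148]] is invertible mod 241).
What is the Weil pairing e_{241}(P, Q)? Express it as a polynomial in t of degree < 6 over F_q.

24973954372846 + 216343968305761*t + 190587600034093*t^2 + 141052008695724*t^3 + 74595920578932*t^4 + 159364135765421*t^5

e_{241} is bilinear + alternating on E[241], so e_{241}(187*P + 224*Q, 141*P + 148*Q) = e_{241}(P,Q)^(187*148-224*141).
det M = 187*148 - 224*141 = -3908 = 189 (mod 241); 189^{-1} = 190 (mod 241).
Build f_{241,P'} and f_{241,Q'} via the 8-bit ladder of 241=11110001_2; evaluate at shifted divisors; quotient in F_{240128174965361^6}.
So e_{241}(P',Q') = 108316589778041 + 66650251242003*t + 150114703708325*t^2 + 227007004391853*t^3 + 16889247687589*t^4 + 207982933022599*t^5.
e_{241}(P,Q) = (108316589778041 + 66650251242003*t + 150114703708325*t^2 + 227007004391853*t^3 + 16889247687589*t^4 + 207982933022599*t^5)^{190} = 24973954372846 + 216343968305761*t + 190587600034093*t^2 + 141052008695724*t^3 + 74595920578932*t^4 + 159364135765421*t^5.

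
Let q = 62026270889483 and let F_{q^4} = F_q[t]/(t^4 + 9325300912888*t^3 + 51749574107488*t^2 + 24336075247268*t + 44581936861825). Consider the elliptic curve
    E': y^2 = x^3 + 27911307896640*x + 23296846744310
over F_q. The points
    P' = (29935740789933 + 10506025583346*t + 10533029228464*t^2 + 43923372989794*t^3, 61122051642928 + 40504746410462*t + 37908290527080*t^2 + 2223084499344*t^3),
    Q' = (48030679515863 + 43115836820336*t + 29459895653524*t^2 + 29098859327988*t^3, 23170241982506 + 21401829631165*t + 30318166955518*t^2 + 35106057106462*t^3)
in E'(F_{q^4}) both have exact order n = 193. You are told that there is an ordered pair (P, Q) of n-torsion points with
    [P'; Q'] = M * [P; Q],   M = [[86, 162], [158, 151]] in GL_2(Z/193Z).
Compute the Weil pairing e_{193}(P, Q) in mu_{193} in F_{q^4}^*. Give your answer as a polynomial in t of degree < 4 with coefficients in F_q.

The 193-Weil pairing on E[193] over F_{62026270889483} is alternating-bilinear: e_{193}(P',Q') = e_{193}(P,Q)^det(M).
86*151 - 162*158 = -12610; reduced mod 193: det = 128, inverse 95.
Run Miller on y^2=x^3+27911307896640*x+23296846744310 over F_{62026270889483}: ladder 11000001 (8 bits); e = f_P(D_Q)/f_Q(D_P).
f_P(D_Q)/f_Q(D_P) = 38445049618150 + 11349194382378*t + 30724025925296*t^2 + 4504464084432*t^3.
Hence e(P,Q) = 32174297553144 + 17211100497060*t + 43547995309428*t^2 + 40841505606328*t^3 in F_{62026270889483^4}^*.

32174297553144 + 17211100497060*t + 43547995309428*t^2 + 40841505606328*t^3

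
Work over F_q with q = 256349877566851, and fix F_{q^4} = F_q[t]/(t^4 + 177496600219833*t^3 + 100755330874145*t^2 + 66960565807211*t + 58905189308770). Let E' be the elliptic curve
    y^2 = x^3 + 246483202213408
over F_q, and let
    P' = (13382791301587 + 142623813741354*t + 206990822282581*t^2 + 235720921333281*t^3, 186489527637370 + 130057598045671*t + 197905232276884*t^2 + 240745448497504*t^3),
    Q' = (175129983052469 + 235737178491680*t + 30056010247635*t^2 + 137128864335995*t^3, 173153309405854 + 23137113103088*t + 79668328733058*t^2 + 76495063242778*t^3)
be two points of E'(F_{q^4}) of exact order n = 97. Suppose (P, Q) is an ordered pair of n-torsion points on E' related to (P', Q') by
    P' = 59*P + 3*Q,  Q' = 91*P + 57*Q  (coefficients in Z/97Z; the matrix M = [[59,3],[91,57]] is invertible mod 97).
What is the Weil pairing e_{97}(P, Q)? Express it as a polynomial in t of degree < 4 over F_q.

e_{97} is bilinear + alternating on E[97], so e_{97}(59*P + 3*Q, 91*P + 57*Q) = e_{97}(P,Q)^(59*57-3*91).
Inverting 83 mod 97: 90. Thus e_{97}(P,Q) = e(P',Q')^{90}.
n = 97 = (1100001)_2 (7 bits, wt 3); accumulate f_{97,P'}(Q'+S)/f_{97,P'}(S) along the 6-step ladder.
e_{97}(P',Q') = 76281690027324 + 175879580371694*t + 43668356102436*t^2 + 4303377055134*t^3.
e_{97}(P,Q) = (76281690027324 + 175879580371694*t + 43668356102436*t^2 + 4303377055134*t^3)^{90} = 237846812724602 + 68896783330608*t + 183380278956069*t^2 + 235542204309699*t^3.

237846812724602 + 68896783330608*t + 183380278956069*t^2 + 235542204309699*t^3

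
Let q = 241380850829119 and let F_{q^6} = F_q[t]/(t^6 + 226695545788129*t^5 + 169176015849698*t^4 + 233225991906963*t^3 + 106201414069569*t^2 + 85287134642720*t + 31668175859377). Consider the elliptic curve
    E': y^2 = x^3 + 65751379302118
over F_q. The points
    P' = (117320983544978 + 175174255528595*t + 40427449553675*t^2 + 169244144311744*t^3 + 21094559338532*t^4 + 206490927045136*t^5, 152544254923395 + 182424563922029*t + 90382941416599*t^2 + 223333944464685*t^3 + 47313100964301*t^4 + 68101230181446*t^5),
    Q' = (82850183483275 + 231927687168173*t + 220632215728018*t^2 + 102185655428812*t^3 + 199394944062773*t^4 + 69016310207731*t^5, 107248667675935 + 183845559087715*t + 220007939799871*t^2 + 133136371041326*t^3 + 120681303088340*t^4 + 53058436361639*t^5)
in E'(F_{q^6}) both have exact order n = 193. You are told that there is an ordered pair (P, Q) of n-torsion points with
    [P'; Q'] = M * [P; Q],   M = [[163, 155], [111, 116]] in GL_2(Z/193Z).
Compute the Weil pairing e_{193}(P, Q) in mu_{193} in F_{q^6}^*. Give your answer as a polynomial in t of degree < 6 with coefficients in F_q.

Under M = [[163,155],[111,116]] in GL_2(Z/193), e_{193}(P',Q') = e_{193}(P,Q)^(163*116-155*111 mod 193).
Inverting 159 mod 193: 17. Thus e_{193}(P,Q) = e(P',Q')^{17}.
Build f_{193,P'} and f_{193,Q'} via the 8-bit ladder of 193=11000001_2; evaluate at shifted divisors; quotient in F_{241380850829119^6}.
The quotient is 118510665398888 + 220936749988210*t + 54768633970437*t^2 + 2144729879639*t^3 + 61965752855904*t^4 + 80704551815479*t^5.
Thus e_{193}(P,Q) = 4657070599888 + 184722585672565*t + 213287669943438*t^2 + 128305702245364*t^3 + 119362359964599*t^4 + 217993436868226*t^5.

4657070599888 + 184722585672565*t + 213287669943438*t^2 + 128305702245364*t^3 + 119362359964599*t^4 + 217993436868226*t^5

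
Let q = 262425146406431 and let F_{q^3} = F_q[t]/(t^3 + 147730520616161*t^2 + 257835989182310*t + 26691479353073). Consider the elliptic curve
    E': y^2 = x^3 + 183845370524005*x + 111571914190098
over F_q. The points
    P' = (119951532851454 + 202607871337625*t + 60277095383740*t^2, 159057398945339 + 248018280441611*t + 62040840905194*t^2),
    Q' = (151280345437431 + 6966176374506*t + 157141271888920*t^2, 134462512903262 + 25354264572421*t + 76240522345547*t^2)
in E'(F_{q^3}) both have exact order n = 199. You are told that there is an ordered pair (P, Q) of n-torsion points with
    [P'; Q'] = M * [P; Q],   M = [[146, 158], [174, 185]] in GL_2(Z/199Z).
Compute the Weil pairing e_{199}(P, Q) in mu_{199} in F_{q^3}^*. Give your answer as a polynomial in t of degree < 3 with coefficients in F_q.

e_{199} is bilinear + alternating on E[199], so e_{199}(146*P + 158*Q, 174*P + 185*Q) = e_{199}(P,Q)^(146*185-158*174).
Inverting 115 mod 199: 45. Thus e_{199}(P,Q) = e(P',Q')^{45}.
Double-and-add over 11000111: 8-1 doublings, 5-1 additions; each step l_{T,T}/v_{2T} or l_{T,P'}/v at Q'+S for random S.
e_{199}(P',Q') = 9751960327440 + 1912086718707*t + 65511445385949*t^2.
Raise to 45: e(P,Q) = 205822594145787 + 26683638110856*t + 197790695075487*t^2 in mu_{199}.

205822594145787 + 26683638110856*t + 197790695075487*t^2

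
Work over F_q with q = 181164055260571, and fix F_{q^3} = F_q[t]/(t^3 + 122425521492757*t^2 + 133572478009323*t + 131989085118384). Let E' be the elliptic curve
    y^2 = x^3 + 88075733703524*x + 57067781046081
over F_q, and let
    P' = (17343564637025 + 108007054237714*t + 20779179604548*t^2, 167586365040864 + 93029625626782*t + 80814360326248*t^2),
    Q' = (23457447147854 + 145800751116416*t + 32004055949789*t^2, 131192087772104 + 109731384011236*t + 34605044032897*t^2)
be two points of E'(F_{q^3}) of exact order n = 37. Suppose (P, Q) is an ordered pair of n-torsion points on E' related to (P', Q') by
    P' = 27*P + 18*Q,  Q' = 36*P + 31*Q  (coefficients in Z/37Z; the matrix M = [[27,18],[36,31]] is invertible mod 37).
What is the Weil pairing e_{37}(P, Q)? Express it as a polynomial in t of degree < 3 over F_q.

150052822894619 + 157021492948036*t + 174660192993210*t^2

e_{37} is bilinear + alternating on E[37], so e_{37}(27*P + 18*Q, 36*P + 31*Q) = e_{37}(P,Q)^(27*31-18*36).
Hence e(P,Q) = e(P',Q')^{28} where 28 = 4^{-1} mod 37.
Run Miller on y^2=x^3+88075733703524*x+57067781046081 over F_{181164055260571}: ladder 100101 (6 bits); e = f_P(D_Q)/f_Q(D_P).
So e_{37}(P',Q') = 121873642983458 + 122354425744006*t + 97853311416115*t^2.
Hence e(P,Q) = 150052822894619 + 157021492948036*t + 174660192993210*t^2 in F_{181164055260571^3}^*.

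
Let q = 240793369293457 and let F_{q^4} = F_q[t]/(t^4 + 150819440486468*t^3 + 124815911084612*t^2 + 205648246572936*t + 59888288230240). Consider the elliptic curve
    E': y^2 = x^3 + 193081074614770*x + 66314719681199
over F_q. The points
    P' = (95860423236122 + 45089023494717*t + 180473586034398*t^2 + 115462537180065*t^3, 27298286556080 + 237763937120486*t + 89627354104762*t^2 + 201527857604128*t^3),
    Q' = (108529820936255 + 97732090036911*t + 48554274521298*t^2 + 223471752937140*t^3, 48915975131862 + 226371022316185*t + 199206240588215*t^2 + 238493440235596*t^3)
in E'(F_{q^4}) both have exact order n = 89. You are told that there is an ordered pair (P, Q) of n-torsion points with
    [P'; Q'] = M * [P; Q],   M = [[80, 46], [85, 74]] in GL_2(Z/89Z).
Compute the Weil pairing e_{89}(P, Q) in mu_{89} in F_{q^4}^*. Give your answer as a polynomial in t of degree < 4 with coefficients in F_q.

99047177946590 + 176351795263128*t + 205052324610776*t^2 + 47731797156071*t^3

e_{89} is bilinear + alternating on E[89], so e_{89}(80*P + 46*Q, 85*P + 74*Q) = e_{89}(P,Q)^(80*74-46*85).
det(M) mod 89 = 52; its inverse in (Z/89)^* is 12 (check: 52*12 mod 89 = 1).
Double-and-add over 1011001: 7-1 doublings, 4-1 additions; each step l_{T,T}/v_{2T} or l_{T,P'}/v at Q'+S for random S.
So e_{89}(P',Q') = 43563840480935 + 24969876571412*t + 177097884450094*t^2 + 200587461601001*t^3.
Raise to 12: e(P,Q) = 99047177946590 + 176351795263128*t + 205052324610776*t^2 + 47731797156071*t^3 in mu_{89}.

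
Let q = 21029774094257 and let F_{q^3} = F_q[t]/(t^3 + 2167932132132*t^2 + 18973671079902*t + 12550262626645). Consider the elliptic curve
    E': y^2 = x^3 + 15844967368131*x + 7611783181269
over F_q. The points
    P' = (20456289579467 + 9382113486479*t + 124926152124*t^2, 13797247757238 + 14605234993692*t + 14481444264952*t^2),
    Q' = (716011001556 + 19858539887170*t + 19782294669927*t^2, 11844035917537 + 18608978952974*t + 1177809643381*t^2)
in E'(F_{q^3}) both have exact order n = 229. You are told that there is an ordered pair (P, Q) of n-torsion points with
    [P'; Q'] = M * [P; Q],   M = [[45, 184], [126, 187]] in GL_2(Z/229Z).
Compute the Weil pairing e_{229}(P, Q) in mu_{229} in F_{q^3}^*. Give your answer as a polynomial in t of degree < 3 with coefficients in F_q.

Since e_{229}(P,P)=e_{229}(Q,Q)=1 and e_{229}(Q,P)=e_{229}(P,Q)^{-1}, expanding e_{229}(45*P + 184*Q,126*P + 187*Q) leaves e(P,Q)^det(M).
det M = 45*187 - 184*126 = -14769 = 116 (mod 229); 116^{-1} = 77 (mod 229).
Run Miller on y^2=x^3+15844967368131*x+7611783181269 over F_{21029774094257}: ladder 11100101 (8 bits); e = f_P(D_Q)/f_Q(D_P).
So e_{229}(P',Q') = 7352287318748 + 4000339558809*t + 11660695031109*t^2.
Finally e_{229}(P,Q) = 15765213545016 + 15415193392969*t + 4229340314978*t^2.

15765213545016 + 15415193392969*t + 4229340314978*t^2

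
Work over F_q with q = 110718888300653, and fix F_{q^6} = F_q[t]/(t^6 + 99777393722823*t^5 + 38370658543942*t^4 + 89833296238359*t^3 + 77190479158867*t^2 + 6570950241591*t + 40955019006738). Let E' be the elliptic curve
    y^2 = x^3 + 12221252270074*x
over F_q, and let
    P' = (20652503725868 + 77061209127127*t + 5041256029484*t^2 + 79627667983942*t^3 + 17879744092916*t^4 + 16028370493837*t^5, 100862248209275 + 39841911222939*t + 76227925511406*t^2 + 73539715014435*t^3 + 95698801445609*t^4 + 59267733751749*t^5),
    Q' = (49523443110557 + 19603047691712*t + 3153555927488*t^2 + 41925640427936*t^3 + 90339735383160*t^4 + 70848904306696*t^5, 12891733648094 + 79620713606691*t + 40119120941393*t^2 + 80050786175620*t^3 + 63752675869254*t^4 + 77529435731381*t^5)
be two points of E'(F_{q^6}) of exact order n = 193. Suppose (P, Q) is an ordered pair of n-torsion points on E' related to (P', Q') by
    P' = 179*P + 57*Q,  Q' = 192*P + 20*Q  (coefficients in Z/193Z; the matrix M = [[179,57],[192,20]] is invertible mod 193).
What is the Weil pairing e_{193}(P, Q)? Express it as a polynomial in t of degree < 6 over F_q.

59518950087346 + 52540246829425*t + 82063392755099*t^2 + 13124066332539*t^3 + 47512771733567*t^4 + 60756951234458*t^5

The 193-Weil pairing on E[193] over F_{110718888300653} is alternating-bilinear: e_{193}(P',Q') = e_{193}(P,Q)^det(M).
det M = 179*20 - 57*192 = -7364 = 163 (mod 193); 163^{-1} = 45 (mod 193).
Miller loop for e_{193} over F_{110718888300653^6}: bits of 193 = 11000001; 7 double steps + 2 add steps, l/v at each.
The quotient is 67443285293708 + 57732964786321*t + 98017024802766*t^2 + 99372962464659*t^3 + 57717587597696*t^4 + 5972081782694*t^5.
e_{193}(P,Q) = (67443285293708 + 57732964786321*t + 98017024802766*t^2 + 99372962464659*t^3 + 57717587597696*t^4 + 5972081782694*t^5)^{45} = 59518950087346 + 52540246829425*t + 82063392755099*t^2 + 13124066332539*t^3 + 47512771733567*t^4 + 60756951234458*t^5.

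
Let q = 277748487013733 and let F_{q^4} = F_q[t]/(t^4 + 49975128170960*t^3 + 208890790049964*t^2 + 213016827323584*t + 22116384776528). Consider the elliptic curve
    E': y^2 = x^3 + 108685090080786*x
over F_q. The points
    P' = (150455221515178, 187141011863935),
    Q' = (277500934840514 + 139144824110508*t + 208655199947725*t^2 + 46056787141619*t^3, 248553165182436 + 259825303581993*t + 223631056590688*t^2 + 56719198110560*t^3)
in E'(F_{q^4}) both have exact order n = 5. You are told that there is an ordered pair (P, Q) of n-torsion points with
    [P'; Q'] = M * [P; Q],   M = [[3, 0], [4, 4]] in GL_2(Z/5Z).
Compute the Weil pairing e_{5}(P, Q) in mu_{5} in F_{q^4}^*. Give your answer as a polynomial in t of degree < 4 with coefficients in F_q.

203125581653445 + 214898389497918*t + 236963563522471*t^2 + 73019420792244*t^3

Since e_{5}(P,P)=e_{5}(Q,Q)=1 and e_{5}(Q,P)=e_{5}(P,Q)^{-1}, expanding e_{5}(3*P,4*P + 4*Q) leaves e(P,Q)^det(M).
3*4 - 0*4 = 12; reduced mod 5: det = 2, inverse 3.
Miller loop for e_{5} over F_{277748487013733^4}: bits of 5 = 101; 2 double steps + 1 add steps, l/v at each.
The quotient is 177893881533166 + 161147369505172*t + 228213712710269*t^2 + 253892864972745*t^3.
Hence e(P,Q) = 203125581653445 + 214898389497918*t + 236963563522471*t^2 + 73019420792244*t^3 in F_{277748487013733^4}^*.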